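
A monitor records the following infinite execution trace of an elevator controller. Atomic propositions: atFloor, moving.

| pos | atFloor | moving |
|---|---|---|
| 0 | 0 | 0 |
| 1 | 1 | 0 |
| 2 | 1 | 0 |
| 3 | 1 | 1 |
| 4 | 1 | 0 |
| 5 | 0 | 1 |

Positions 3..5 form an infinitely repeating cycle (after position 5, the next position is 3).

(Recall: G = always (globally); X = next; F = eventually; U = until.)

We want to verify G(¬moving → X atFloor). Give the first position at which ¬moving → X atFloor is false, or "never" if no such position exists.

4

Check ¬moving → X atFloor at each position in order: 0 ✓, 1 ✓, 2 ✓, 3 ✓.
At position 4 the labels are {atFloor} and the next position 5 has {moving}, so ¬moving → X atFloor is false there. This is the first violation.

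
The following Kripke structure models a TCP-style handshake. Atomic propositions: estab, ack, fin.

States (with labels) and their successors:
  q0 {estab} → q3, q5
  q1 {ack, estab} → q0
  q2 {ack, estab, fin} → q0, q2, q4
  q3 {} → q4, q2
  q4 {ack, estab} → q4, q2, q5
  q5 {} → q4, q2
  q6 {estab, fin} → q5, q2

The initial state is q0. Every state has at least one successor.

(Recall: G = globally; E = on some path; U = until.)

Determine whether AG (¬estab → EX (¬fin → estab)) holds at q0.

Yes

States satisfying ¬estab → EX (¬fin → estab): {q0, q1, q2, q3, q4, q5, q6}.
States satisfying AG (¬estab → EX (¬fin → estab)): {q0, q1, q2, q3, q4, q5, q6}.
Every state reachable from q0 satisfies ¬estab → EX (¬fin → estab).
q0 ∈ Sat(AG (¬estab → EX (¬fin → estab))).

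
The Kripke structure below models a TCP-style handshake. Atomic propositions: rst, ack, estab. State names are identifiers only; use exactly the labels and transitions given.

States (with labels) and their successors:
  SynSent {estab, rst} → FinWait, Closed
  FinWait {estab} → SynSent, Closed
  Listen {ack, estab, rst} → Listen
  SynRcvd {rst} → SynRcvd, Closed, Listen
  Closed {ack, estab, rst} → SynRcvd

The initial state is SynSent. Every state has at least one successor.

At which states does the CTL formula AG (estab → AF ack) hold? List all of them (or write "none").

States satisfying estab → AF ack: {Listen, SynRcvd, Closed}.
States satisfying AG (estab → AF ack): {Listen, SynRcvd, Closed}.

{Listen, SynRcvd, Closed}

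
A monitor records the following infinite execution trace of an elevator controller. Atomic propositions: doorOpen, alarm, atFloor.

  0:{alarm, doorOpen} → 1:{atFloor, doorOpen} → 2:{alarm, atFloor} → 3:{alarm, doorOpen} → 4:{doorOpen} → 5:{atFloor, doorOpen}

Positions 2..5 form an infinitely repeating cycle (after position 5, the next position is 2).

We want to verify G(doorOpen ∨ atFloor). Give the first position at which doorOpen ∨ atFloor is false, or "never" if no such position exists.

never

doorOpen ∨ atFloor holds at every position 0..5, and those are all the positions the trace ever visits, so the invariant G(doorOpen ∨ atFloor) is never violated.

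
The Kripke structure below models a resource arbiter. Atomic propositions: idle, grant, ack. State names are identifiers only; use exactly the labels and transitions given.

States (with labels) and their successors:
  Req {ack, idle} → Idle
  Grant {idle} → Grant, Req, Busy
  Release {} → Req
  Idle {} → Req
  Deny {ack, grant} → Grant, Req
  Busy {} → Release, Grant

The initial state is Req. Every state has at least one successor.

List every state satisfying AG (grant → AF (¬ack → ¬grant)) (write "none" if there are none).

{Req, Grant, Release, Idle, Deny, Busy}

States satisfying grant → AF (¬ack → ¬grant): {Req, Grant, Release, Idle, Deny, Busy}.
States satisfying AG (grant → AF (¬ack → ¬grant)): {Req, Grant, Release, Idle, Deny, Busy}.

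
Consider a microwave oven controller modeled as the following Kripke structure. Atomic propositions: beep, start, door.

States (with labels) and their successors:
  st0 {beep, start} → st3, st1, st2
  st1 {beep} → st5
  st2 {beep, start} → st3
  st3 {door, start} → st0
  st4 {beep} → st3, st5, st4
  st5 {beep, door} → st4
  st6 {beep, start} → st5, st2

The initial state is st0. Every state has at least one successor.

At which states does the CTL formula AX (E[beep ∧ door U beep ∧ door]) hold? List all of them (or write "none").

{st1}

States satisfying E[beep ∧ door U beep ∧ door]: {st5}.
States satisfying AX (E[beep ∧ door U beep ∧ door]): {st1}.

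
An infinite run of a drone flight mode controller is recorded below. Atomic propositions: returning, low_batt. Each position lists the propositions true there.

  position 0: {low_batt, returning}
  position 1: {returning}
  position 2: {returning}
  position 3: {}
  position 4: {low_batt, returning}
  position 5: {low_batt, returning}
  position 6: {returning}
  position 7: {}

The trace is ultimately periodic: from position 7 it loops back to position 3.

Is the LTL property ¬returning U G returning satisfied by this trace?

Walking from position 0: at position 0, G returning has not yet held and ¬returning fails, so ¬returning U G returning is false.

No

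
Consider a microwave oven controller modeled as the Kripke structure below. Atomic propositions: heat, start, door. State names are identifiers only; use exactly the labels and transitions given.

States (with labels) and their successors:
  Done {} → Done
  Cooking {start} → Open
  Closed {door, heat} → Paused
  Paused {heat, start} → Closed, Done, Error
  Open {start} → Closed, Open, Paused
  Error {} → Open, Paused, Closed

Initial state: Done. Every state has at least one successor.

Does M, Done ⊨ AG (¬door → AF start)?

States satisfying ¬door → AF start: {Cooking, Closed, Paused, Open, Error}.
States satisfying AG (¬door → AF start): ∅.
Done is reachable from Done and violates ¬door → AF start, so AG fails at Done.
Done ∉ Sat(AG (¬door → AF start)).

No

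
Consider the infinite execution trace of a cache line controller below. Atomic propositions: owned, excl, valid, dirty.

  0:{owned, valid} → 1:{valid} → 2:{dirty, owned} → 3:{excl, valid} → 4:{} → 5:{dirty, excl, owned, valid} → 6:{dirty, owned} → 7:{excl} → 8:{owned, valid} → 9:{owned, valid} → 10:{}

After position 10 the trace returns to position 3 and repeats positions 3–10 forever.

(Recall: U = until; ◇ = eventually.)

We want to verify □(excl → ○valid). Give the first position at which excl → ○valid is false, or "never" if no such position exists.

3

Check excl → ○valid at each position in order: 0 ✓, 1 ✓, 2 ✓.
At position 3 the labels are {excl, valid} and the next position 4 has {}, so excl → ○valid is false there. This is the first violation.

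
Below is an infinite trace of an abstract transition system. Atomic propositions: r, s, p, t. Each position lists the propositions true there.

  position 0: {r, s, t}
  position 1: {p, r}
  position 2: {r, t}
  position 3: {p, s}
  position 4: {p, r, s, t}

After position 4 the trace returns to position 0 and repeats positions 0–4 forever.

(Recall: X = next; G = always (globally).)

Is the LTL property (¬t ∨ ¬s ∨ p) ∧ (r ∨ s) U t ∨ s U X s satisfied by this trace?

Walking from position 0: at position 1, X s has not yet held and s fails, so s U X s is false.
At position 0: (¬t ∨ ¬s ∨ p) ∧ (r ∨ s) U t is false; s U X s is false; so (¬t ∨ ¬s ∨ p) ∧ (r ∨ s) U t ∨ s U X s is false.

Does not hold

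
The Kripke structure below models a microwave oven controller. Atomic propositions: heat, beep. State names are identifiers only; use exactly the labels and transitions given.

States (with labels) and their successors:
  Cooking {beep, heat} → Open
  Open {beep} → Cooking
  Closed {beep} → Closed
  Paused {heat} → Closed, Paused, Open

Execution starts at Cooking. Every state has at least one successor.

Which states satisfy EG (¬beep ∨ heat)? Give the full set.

{Paused}

States satisfying ¬beep ∨ heat: {Cooking, Paused}.
States satisfying EG (¬beep ∨ heat): {Paused}.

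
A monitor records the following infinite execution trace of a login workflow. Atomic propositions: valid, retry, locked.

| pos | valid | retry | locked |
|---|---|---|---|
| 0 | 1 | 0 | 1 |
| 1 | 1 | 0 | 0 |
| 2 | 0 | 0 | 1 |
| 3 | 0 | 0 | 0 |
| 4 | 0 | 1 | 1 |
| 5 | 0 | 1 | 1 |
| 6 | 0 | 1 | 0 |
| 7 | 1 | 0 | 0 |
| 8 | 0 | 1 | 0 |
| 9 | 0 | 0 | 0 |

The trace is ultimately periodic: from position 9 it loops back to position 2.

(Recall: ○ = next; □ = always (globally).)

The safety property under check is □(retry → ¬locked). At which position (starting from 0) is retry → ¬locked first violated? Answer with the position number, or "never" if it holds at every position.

4

Check retry → ¬locked at each position in order: 0 ✓, 1 ✓, 2 ✓, 3 ✓.
At position 4 the labels are {locked, retry}, so retry → ¬locked is false there. This is the first violation.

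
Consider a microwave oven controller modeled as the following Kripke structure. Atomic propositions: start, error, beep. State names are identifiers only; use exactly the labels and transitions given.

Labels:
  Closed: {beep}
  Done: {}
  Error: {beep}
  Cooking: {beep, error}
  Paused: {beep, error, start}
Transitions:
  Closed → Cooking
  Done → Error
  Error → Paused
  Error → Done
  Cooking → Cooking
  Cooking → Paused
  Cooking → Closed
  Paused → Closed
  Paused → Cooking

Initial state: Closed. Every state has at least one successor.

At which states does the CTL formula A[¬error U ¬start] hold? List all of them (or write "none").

States satisfying ¬error: {Closed, Done, Error}.
States satisfying ¬start: {Closed, Done, Error, Cooking}.
States satisfying A[¬error U ¬start]: {Closed, Done, Error, Cooking}.

{Closed, Done, Error, Cooking}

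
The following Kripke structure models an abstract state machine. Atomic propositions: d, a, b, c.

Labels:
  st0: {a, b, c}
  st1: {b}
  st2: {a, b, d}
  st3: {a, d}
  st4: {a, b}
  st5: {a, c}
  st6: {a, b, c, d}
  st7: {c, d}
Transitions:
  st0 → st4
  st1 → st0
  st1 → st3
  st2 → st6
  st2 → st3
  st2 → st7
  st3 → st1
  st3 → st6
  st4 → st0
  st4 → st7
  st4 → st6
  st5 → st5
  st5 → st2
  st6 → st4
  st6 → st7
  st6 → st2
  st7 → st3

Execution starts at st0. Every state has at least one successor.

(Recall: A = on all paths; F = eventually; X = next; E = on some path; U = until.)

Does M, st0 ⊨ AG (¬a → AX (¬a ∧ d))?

Violated

States satisfying ¬a → AX (¬a ∧ d): {st0, st2, st3, st4, st5, st6}.
States satisfying AG (¬a → AX (¬a ∧ d)): ∅.
st1 is reachable from st0 and violates ¬a → AX (¬a ∧ d), so AG fails at st0.
st0 ∉ Sat(AG (¬a → AX (¬a ∧ d))).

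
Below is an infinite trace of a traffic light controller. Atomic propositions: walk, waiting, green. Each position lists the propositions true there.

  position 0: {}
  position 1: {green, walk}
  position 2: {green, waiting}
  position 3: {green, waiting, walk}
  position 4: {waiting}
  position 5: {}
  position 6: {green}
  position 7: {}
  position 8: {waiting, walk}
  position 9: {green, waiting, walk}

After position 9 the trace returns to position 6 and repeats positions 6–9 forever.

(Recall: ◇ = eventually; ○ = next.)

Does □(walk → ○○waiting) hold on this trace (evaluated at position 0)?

walk → ○○waiting must hold at every position from 0 onward. It fails at position 3, so □(walk → ○○waiting) is false.
Positions where walk holds: 1, 3, 8, 9.
Check ○○waiting at each: 1→ok, 3→fails, 8→fails, 9→fails.

No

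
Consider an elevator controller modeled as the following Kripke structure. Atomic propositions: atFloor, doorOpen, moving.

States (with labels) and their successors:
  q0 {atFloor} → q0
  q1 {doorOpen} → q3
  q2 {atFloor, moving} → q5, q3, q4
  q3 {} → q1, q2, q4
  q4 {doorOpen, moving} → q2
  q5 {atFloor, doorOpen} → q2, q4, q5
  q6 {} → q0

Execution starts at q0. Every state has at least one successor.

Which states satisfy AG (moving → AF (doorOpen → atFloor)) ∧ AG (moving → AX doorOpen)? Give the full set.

States satisfying moving → AF (doorOpen → atFloor): {q0, q1, q2, q3, q4, q5, q6}.
States satisfying AG (moving → AF (doorOpen → atFloor)): {q0, q1, q2, q3, q4, q5, q6}.
States satisfying moving → AX doorOpen: {q0, q1, q3, q5, q6}.
States satisfying AG (moving → AX doorOpen): {q0, q6}.
States satisfying AG (moving → AF (doorOpen → atFloor)) ∧ AG (moving → AX doorOpen): {q0, q6}.

{q0, q6}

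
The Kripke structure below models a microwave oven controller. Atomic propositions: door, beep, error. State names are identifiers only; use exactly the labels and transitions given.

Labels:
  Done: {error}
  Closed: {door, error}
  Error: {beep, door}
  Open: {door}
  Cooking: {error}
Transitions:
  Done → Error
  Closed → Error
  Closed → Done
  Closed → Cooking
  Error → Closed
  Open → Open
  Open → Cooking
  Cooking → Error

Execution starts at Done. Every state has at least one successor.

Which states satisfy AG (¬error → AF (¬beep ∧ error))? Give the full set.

States satisfying ¬error → AF (¬beep ∧ error): {Done, Closed, Error, Cooking}.
States satisfying AG (¬error → AF (¬beep ∧ error)): {Done, Closed, Error, Cooking}.

{Done, Closed, Error, Cooking}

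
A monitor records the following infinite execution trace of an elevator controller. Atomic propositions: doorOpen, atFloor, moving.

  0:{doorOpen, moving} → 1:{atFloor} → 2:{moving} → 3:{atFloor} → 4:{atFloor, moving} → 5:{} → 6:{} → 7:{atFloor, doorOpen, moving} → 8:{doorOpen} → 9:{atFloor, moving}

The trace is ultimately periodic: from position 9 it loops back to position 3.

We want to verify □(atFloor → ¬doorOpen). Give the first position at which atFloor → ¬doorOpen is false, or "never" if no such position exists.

7

Check atFloor → ¬doorOpen at each position in order: 0 ✓, 1 ✓, 2 ✓, 3 ✓, 4 ✓, 5 ✓, 6 ✓.
At position 7 the labels are {atFloor, doorOpen, moving}, so atFloor → ¬doorOpen is false there. This is the first violation.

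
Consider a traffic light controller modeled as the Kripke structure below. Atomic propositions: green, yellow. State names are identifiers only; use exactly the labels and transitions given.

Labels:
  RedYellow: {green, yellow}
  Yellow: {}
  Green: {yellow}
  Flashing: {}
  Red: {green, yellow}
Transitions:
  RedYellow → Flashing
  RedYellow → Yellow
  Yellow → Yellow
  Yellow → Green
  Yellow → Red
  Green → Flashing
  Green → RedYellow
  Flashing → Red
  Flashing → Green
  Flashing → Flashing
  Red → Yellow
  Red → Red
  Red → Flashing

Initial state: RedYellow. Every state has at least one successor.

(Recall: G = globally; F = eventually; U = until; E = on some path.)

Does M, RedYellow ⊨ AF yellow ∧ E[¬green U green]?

States satisfying yellow: {RedYellow, Green, Red}.
States satisfying AF yellow: {RedYellow, Green, Red}.
States satisfying ¬green: {Yellow, Green, Flashing}.
States satisfying green: {RedYellow, Red}.
States satisfying E[¬green U green]: {RedYellow, Yellow, Green, Flashing, Red}.
States satisfying AF yellow ∧ E[¬green U green]: {RedYellow, Green, Red}.
RedYellow ∈ Sat(AF yellow ∧ E[¬green U green]).

Satisfied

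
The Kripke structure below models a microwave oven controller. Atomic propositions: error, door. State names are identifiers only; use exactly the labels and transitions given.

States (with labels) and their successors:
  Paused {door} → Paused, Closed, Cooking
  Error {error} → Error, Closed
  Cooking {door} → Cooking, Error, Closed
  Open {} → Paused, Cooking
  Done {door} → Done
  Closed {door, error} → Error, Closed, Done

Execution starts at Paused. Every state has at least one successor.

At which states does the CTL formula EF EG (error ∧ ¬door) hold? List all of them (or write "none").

States satisfying EG (error ∧ ¬door): {Error}.
States satisfying EF EG (error ∧ ¬door): {Paused, Error, Cooking, Open, Closed}.

{Paused, Error, Cooking, Open, Closed}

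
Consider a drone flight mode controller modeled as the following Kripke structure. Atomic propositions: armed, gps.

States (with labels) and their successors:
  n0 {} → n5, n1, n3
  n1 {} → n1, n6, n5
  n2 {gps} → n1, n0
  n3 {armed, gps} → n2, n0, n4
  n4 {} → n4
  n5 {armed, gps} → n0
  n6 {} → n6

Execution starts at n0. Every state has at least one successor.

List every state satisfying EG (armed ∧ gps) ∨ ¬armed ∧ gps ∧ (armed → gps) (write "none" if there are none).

States satisfying armed ∧ gps: {n3, n5}.
States satisfying EG (armed ∧ gps): ∅.
States satisfying ¬armed: {n0, n1, n2, n4, n6}.
States satisfying ¬armed ∧ gps: {n2}.
States satisfying armed → gps: {n0, n1, n2, n3, n4, n5, n6}.
States satisfying ¬armed ∧ gps ∧ (armed → gps): {n2}.
States satisfying EG (armed ∧ gps) ∨ ¬armed ∧ gps ∧ (armed → gps): {n2}.

{n2}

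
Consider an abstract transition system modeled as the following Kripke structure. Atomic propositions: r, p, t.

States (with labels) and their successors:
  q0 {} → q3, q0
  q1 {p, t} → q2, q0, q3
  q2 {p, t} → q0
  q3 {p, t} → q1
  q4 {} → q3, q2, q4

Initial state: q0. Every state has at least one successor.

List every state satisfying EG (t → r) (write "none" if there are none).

States satisfying t → r: {q0, q4}.
States satisfying EG (t → r): {q0, q4}.

{q0, q4}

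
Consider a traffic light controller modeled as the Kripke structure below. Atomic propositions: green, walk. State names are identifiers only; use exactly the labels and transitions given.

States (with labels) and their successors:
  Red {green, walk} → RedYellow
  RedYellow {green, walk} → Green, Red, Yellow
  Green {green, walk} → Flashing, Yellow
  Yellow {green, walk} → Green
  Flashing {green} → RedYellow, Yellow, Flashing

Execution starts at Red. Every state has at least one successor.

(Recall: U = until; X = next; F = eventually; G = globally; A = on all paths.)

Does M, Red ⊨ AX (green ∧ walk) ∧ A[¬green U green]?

States satisfying green ∧ walk: {Red, RedYellow, Green, Yellow}.
States satisfying AX (green ∧ walk): {Red, RedYellow, Yellow}.
States satisfying ¬green: ∅.
States satisfying green: {Red, RedYellow, Green, Yellow, Flashing}.
States satisfying A[¬green U green]: {Red, RedYellow, Green, Yellow, Flashing}.
States satisfying AX (green ∧ walk) ∧ A[¬green U green]: {Red, RedYellow, Yellow}.
Red ∈ Sat(AX (green ∧ walk) ∧ A[¬green U green]).

Holds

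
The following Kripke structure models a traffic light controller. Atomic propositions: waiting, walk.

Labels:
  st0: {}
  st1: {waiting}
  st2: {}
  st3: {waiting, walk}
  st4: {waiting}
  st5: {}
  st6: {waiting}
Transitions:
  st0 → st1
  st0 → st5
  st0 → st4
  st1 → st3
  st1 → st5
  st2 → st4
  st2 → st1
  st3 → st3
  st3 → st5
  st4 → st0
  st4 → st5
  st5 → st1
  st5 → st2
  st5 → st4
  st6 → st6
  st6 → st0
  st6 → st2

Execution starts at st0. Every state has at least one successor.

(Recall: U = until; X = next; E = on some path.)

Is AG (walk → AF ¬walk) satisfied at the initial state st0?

No

States satisfying walk → AF ¬walk: {st0, st1, st2, st4, st5, st6}.
States satisfying AG (walk → AF ¬walk): ∅.
st3 is reachable from st0 and violates walk → AF ¬walk, so AG fails at st0.
st0 ∉ Sat(AG (walk → AF ¬walk)).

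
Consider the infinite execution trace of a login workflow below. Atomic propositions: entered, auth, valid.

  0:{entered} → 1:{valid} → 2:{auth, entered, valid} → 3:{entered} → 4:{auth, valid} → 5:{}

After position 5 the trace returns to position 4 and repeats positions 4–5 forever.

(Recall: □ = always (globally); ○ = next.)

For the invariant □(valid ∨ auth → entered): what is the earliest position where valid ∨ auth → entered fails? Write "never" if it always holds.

1

Check valid ∨ auth → entered at each position in order: 0 ✓.
At position 1 the labels are {valid}, so valid ∨ auth → entered is false there. This is the first violation.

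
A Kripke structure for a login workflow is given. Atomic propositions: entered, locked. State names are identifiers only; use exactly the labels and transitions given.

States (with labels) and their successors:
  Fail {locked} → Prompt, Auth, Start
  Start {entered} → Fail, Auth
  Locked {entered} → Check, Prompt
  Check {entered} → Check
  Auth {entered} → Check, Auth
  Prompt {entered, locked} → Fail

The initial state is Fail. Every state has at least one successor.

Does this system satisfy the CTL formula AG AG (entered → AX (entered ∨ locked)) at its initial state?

Yes

States satisfying AG (entered → AX (entered ∨ locked)): {Fail, Start, Locked, Check, Auth, Prompt}.
States satisfying AG AG (entered → AX (entered ∨ locked)): {Fail, Start, Locked, Check, Auth, Prompt}.
Every state reachable from Fail satisfies AG (entered → AX (entered ∨ locked)).
Fail ∈ Sat(AG AG (entered → AX (entered ∨ locked))).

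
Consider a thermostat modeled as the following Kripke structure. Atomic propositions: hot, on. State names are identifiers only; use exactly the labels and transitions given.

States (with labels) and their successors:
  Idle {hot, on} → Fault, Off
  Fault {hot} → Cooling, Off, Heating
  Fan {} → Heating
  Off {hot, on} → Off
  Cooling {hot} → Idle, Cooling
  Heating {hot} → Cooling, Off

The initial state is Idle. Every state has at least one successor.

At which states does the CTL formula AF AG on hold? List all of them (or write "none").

{Off}

States satisfying AG on: {Off}.
States satisfying AF AG on: {Off}.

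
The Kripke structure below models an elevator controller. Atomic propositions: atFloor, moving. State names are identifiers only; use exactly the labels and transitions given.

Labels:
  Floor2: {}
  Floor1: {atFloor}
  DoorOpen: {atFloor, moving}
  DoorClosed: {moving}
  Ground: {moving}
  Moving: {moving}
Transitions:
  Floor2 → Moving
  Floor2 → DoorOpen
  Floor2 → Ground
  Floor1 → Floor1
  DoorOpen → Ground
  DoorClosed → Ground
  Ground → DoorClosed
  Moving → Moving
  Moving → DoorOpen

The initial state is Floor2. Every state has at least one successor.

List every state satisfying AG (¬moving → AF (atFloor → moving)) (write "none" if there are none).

{Floor2, DoorOpen, DoorClosed, Ground, Moving}

States satisfying ¬moving → AF (atFloor → moving): {Floor2, DoorOpen, DoorClosed, Ground, Moving}.
States satisfying AG (¬moving → AF (atFloor → moving)): {Floor2, DoorOpen, DoorClosed, Ground, Moving}.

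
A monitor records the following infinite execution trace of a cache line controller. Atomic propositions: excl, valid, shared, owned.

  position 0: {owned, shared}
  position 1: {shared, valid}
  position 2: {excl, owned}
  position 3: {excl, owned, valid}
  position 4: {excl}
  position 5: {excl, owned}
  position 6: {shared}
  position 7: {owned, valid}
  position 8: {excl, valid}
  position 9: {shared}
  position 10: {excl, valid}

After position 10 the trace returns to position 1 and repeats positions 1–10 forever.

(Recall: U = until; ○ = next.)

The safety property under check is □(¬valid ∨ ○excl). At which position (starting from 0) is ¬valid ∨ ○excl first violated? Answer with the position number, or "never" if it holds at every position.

Check ¬valid ∨ ○excl at each position in order: 0 ✓, 1 ✓, 2 ✓, 3 ✓, 4 ✓, 5 ✓, 6 ✓, 7 ✓.
At position 8 the labels are {excl, valid} and the next position 9 has {shared}, so ¬valid ∨ ○excl is false there. This is the first violation.

8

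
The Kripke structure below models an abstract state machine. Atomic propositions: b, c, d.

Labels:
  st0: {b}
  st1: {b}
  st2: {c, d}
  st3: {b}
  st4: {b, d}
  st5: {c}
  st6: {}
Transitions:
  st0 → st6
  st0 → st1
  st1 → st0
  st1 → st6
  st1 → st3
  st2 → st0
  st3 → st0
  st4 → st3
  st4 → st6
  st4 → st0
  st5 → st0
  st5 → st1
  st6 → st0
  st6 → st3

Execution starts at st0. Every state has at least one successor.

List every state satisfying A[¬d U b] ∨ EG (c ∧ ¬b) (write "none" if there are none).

States satisfying ¬d: {st0, st1, st3, st5, st6}.
States satisfying b: {st0, st1, st3, st4}.
States satisfying A[¬d U b]: {st0, st1, st3, st4, st5, st6}.
States satisfying c ∧ ¬b: {st2, st5}.
States satisfying EG (c ∧ ¬b): ∅.
States satisfying A[¬d U b] ∨ EG (c ∧ ¬b): {st0, st1, st3, st4, st5, st6}.

{st0, st1, st3, st4, st5, st6}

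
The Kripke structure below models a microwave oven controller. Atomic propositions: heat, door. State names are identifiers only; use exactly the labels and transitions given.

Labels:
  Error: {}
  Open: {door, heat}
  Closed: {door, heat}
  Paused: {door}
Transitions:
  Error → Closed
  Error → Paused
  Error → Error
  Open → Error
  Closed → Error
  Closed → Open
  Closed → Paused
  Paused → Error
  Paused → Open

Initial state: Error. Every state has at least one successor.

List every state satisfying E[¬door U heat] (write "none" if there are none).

{Error, Open, Closed}

States satisfying ¬door: {Error}.
States satisfying heat: {Open, Closed}.
States satisfying E[¬door U heat]: {Error, Open, Closed}.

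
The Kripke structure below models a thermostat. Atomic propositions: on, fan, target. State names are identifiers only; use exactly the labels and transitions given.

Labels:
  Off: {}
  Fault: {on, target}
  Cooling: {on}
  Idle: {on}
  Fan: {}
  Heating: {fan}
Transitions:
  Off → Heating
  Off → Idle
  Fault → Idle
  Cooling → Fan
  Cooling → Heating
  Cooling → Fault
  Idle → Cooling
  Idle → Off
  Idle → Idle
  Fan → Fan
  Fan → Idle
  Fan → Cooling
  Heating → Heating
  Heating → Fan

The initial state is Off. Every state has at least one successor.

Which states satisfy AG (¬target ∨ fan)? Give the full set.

none

States satisfying ¬target ∨ fan: {Off, Cooling, Idle, Fan, Heating}.
States satisfying AG (¬target ∨ fan): ∅.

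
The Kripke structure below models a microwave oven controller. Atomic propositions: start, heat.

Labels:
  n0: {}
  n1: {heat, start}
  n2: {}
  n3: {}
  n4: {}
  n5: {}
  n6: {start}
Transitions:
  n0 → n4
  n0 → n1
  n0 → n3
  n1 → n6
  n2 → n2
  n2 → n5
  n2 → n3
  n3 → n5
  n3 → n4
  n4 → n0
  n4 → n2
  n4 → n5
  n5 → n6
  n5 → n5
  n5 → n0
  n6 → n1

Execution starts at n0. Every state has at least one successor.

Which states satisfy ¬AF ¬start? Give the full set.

States satisfying ¬start: {n0, n2, n3, n4, n5}.
States satisfying AF ¬start: {n0, n2, n3, n4, n5}.
States satisfying ¬AF ¬start: {n1, n6}.

{n1, n6}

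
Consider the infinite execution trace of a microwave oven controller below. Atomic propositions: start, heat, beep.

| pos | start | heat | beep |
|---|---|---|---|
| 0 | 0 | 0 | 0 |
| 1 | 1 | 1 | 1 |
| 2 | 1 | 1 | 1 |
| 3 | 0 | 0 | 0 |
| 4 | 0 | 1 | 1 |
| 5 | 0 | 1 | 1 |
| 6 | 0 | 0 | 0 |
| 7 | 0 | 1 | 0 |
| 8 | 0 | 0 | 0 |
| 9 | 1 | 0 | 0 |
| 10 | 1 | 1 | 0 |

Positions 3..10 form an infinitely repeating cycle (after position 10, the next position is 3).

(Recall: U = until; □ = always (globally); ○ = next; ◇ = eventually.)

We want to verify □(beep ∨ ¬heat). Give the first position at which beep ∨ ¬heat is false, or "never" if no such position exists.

7

Check beep ∨ ¬heat at each position in order: 0 ✓, 1 ✓, 2 ✓, 3 ✓, 4 ✓, 5 ✓, 6 ✓.
At position 7 the labels are {heat}, so beep ∨ ¬heat is false there. This is the first violation.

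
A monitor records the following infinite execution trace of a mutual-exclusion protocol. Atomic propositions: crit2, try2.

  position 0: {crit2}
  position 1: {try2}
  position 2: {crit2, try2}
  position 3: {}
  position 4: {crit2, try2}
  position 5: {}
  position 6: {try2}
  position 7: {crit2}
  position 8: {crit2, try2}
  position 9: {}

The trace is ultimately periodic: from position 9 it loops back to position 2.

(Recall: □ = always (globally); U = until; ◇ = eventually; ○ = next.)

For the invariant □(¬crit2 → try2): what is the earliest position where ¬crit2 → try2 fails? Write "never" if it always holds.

3

Check ¬crit2 → try2 at each position in order: 0 ✓, 1 ✓, 2 ✓.
At position 3 the labels are {}, so ¬crit2 → try2 is false there. This is the first violation.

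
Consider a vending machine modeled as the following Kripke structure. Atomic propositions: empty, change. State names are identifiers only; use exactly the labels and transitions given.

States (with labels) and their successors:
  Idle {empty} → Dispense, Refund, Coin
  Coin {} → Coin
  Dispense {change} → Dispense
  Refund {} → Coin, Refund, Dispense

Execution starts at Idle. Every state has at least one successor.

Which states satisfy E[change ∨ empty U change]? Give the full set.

{Idle, Dispense}

States satisfying change ∨ empty: {Idle, Dispense}.
States satisfying change: {Dispense}.
States satisfying E[change ∨ empty U change]: {Idle, Dispense}.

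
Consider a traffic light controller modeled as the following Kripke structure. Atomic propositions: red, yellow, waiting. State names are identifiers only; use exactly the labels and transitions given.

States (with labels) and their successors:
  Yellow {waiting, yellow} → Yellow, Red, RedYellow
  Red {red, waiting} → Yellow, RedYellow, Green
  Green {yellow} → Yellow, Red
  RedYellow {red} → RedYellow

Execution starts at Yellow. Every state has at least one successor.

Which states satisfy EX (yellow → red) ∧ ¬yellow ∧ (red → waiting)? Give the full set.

{Red}

States satisfying yellow → red: {Red, RedYellow}.
States satisfying EX (yellow → red): {Yellow, Red, Green, RedYellow}.
States satisfying ¬yellow: {Red, RedYellow}.
States satisfying red → waiting: {Yellow, Red, Green}.
States satisfying ¬yellow ∧ (red → waiting): {Red}.
States satisfying EX (yellow → red) ∧ ¬yellow ∧ (red → waiting): {Red}.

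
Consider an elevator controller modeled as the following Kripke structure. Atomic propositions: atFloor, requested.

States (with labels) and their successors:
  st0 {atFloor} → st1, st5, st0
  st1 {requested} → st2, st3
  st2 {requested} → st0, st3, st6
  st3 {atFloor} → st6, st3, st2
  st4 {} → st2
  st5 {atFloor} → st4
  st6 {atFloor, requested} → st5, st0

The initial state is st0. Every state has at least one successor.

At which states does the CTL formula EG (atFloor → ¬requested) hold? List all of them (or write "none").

States satisfying atFloor → ¬requested: {st0, st1, st2, st3, st4, st5}.
States satisfying EG (atFloor → ¬requested): {st0, st1, st2, st3, st4, st5}.

{st0, st1, st2, st3, st4, st5}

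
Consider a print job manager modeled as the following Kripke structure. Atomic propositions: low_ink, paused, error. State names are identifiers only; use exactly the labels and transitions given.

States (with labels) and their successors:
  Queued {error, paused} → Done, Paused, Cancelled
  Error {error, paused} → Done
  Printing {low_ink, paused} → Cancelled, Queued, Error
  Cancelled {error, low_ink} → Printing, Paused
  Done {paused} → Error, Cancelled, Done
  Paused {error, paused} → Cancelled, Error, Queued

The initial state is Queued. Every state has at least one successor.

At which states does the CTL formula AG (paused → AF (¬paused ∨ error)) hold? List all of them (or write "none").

none

States satisfying paused → AF (¬paused ∨ error): {Queued, Error, Printing, Cancelled, Paused}.
States satisfying AG (paused → AF (¬paused ∨ error)): ∅.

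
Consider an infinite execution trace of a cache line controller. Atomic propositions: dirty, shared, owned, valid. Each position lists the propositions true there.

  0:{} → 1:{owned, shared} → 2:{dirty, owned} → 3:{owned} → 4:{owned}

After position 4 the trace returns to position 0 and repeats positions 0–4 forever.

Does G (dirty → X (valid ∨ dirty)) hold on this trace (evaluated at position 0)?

No

dirty → X (valid ∨ dirty) must hold at every position from 0 onward. It fails at position 2, so G (dirty → X (valid ∨ dirty)) is false.
Positions where dirty holds: 2.
Check X (valid ∨ dirty) at each: 2→fails.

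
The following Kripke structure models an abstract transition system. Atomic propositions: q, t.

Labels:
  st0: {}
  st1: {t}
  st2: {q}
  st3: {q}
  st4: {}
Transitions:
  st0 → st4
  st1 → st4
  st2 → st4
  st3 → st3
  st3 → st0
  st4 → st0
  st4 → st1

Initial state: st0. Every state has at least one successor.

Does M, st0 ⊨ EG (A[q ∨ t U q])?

No

States satisfying A[q ∨ t U q]: {st2, st3}.
States satisfying EG (A[q ∨ t U q]): {st3}.
No suitable path/successor from st0 witnesses the formula.
st0 ∉ Sat(EG (A[q ∨ t U q])).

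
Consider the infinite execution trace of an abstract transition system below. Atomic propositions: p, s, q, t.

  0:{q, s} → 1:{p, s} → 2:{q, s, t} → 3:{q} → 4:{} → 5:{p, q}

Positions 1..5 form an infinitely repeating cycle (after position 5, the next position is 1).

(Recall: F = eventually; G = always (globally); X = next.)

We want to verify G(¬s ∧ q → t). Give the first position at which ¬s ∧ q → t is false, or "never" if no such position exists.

Check ¬s ∧ q → t at each position in order: 0 ✓, 1 ✓, 2 ✓.
At position 3 the labels are {q}, so ¬s ∧ q → t is false there. This is the first violation.

3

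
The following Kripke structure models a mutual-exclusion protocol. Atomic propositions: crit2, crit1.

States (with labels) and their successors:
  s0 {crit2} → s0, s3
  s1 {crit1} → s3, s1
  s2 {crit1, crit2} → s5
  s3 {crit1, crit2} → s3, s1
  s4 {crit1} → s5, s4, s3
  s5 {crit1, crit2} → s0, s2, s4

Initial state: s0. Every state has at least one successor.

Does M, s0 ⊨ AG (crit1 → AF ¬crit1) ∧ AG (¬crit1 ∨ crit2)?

Violated

States satisfying crit1 → AF ¬crit1: {s0}.
States satisfying AG (crit1 → AF ¬crit1): ∅.
States satisfying ¬crit1 ∨ crit2: {s0, s2, s3, s5}.
States satisfying AG (¬crit1 ∨ crit2): ∅.
States satisfying AG (crit1 → AF ¬crit1) ∧ AG (¬crit1 ∨ crit2): ∅.
s0 ∉ Sat(AG (crit1 → AF ¬crit1) ∧ AG (¬crit1 ∨ crit2)).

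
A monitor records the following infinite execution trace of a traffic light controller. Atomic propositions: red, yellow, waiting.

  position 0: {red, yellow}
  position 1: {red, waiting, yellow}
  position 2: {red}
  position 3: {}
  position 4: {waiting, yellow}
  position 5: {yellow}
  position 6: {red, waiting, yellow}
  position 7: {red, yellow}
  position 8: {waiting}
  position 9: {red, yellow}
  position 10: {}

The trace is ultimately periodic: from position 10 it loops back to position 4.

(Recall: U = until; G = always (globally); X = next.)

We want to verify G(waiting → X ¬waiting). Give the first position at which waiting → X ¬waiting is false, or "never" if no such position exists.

waiting → X ¬waiting holds at every position 0..10, and those are all the positions the trace ever visits, so the invariant G(waiting → X ¬waiting) is never violated.

never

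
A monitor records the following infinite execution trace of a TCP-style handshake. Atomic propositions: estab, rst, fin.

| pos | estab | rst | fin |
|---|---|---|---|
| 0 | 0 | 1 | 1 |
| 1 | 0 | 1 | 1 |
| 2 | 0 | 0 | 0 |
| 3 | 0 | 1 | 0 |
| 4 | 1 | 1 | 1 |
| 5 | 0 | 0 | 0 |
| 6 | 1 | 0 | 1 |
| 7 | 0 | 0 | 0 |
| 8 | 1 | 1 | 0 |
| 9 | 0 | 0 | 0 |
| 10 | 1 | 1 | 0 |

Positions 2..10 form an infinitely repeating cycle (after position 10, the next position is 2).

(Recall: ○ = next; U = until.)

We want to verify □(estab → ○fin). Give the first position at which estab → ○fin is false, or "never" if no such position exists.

4

Check estab → ○fin at each position in order: 0 ✓, 1 ✓, 2 ✓, 3 ✓.
At position 4 the labels are {estab, fin, rst} and the next position 5 has {}, so estab → ○fin is false there. This is the first violation.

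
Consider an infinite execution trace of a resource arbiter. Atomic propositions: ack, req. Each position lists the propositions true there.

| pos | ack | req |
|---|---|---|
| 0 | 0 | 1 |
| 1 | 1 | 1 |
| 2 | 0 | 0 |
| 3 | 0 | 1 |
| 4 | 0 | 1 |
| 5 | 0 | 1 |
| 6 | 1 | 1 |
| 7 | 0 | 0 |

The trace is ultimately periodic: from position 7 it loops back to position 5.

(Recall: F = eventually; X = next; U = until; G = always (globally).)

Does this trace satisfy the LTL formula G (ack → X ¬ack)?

ack → X ¬ack holds at every position 0..7, and those are all positions ever visited, so G (ack → X ¬ack) holds.
Positions where ack holds: 1, 6.
Check X ¬ack at each: 1→ok, 6→ok.

Holds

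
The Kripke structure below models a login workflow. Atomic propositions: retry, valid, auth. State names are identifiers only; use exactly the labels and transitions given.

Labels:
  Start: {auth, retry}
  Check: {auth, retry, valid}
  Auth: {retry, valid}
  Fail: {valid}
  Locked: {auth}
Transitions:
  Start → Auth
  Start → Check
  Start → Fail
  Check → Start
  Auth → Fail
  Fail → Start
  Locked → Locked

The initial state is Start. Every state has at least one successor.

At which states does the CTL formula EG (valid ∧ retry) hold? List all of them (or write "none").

none

States satisfying valid ∧ retry: {Check, Auth}.
States satisfying EG (valid ∧ retry): ∅.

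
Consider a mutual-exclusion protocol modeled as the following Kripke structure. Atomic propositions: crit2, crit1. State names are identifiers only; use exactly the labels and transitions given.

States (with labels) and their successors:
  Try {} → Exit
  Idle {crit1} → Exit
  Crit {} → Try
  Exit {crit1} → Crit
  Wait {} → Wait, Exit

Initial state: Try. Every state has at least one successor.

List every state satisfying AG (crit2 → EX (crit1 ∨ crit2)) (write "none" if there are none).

{Try, Idle, Crit, Exit, Wait}

States satisfying crit2 → EX (crit1 ∨ crit2): {Try, Idle, Crit, Exit, Wait}.
States satisfying AG (crit2 → EX (crit1 ∨ crit2)): {Try, Idle, Crit, Exit, Wait}.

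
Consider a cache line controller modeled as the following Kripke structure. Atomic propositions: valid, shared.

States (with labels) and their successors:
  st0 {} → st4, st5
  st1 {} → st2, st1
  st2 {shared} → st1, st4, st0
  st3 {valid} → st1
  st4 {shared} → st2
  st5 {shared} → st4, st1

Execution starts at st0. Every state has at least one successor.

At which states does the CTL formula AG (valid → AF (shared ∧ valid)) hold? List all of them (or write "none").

{st0, st1, st2, st4, st5}

States satisfying valid → AF (shared ∧ valid): {st0, st1, st2, st4, st5}.
States satisfying AG (valid → AF (shared ∧ valid)): {st0, st1, st2, st4, st5}.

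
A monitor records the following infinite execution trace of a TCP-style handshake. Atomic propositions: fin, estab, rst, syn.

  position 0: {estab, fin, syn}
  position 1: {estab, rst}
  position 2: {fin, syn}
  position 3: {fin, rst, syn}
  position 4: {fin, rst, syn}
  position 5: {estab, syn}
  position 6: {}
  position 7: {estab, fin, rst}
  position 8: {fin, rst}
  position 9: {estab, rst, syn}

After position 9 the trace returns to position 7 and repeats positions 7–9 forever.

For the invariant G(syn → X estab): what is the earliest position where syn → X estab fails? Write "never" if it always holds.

Check syn → X estab at each position in order: 0 ✓, 1 ✓.
At position 2 the labels are {fin, syn} and the next position 3 has {fin, rst, syn}, so syn → X estab is false there. This is the first violation.

2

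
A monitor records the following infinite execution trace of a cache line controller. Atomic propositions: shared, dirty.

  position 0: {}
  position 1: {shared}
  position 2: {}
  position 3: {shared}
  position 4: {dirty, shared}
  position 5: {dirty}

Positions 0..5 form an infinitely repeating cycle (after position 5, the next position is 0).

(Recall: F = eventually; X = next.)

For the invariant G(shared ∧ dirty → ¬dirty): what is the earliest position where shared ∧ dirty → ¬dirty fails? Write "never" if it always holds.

4

Check shared ∧ dirty → ¬dirty at each position in order: 0 ✓, 1 ✓, 2 ✓, 3 ✓.
At position 4 the labels are {dirty, shared}, so shared ∧ dirty → ¬dirty is false there. This is the first violation.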